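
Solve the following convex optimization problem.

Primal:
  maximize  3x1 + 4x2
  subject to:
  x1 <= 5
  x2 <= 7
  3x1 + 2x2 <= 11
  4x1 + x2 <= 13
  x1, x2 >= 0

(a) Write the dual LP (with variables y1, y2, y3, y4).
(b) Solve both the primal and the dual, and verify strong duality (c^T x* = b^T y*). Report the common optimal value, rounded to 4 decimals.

The standard primal-dual pair for 'max c^T x s.t. A x <= b, x >= 0' is:
  Dual:  min b^T y  s.t.  A^T y >= c,  y >= 0.

So the dual LP is:
  minimize  5y1 + 7y2 + 11y3 + 13y4
  subject to:
    y1 + 3y3 + 4y4 >= 3
    y2 + 2y3 + y4 >= 4
    y1, y2, y3, y4 >= 0

Solving the primal: x* = (0, 5.5).
  primal value c^T x* = 22.
Solving the dual: y* = (0, 0, 2, 0).
  dual value b^T y* = 22.
Strong duality: c^T x* = b^T y*. Confirmed.

22


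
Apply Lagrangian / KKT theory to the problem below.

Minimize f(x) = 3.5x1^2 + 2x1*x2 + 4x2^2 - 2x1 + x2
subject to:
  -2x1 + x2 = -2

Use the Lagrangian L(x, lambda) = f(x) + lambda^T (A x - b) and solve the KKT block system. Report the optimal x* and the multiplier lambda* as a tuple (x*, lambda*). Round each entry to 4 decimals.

Form the Lagrangian:
  L(x, lambda) = (1/2) x^T Q x + c^T x + lambda^T (A x - b)
Stationarity (grad_x L = 0): Q x + c + A^T lambda = 0.
Primal feasibility: A x = b.

This gives the KKT block system:
  [ Q   A^T ] [ x     ]   [-c ]
  [ A    0  ] [ lambda ] = [ b ]

Solving the linear system:
  x*      = (0.766, -0.4681)
  lambda* = (1.2128)
  f(x*)   = 0.2128

x* = (0.766, -0.4681), lambda* = (1.2128)


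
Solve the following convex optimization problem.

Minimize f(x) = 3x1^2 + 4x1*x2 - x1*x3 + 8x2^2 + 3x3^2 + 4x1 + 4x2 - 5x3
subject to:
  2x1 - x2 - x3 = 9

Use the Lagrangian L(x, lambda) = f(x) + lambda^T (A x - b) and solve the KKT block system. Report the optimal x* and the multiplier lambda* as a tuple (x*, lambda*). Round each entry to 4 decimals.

Form the Lagrangian:
  L(x, lambda) = (1/2) x^T Q x + c^T x + lambda^T (A x - b)
Stationarity (grad_x L = 0): Q x + c + A^T lambda = 0.
Primal feasibility: A x = b.

This gives the KKT block system:
  [ Q   A^T ] [ x     ]   [-c ]
  [ A    0  ] [ lambda ] = [ b ]

Solving the linear system:
  x*      = (3.5736, -1.7266, -0.1262)
  lambda* = (-9.3308)
  f(x*)   = 45.9981

x* = (3.5736, -1.7266, -0.1262), lambda* = (-9.3308)


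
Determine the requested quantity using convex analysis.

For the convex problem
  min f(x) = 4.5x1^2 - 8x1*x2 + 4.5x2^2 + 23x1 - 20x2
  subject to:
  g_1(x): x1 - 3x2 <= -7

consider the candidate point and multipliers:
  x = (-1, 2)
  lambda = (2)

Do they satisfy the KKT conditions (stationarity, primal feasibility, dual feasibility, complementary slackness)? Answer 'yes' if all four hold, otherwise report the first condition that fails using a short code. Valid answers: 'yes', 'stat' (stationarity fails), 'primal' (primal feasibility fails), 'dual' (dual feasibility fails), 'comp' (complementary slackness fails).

Gradient of f: grad f(x) = Q x + c = (-2, 6)
Constraint values g_i(x) = a_i^T x - b_i:
  g_1((-1, 2)) = 0
Stationarity residual: grad f(x) + sum_i lambda_i a_i = (0, 0)
  -> stationarity OK
Primal feasibility (all g_i <= 0): OK
Dual feasibility (all lambda_i >= 0): OK
Complementary slackness (lambda_i * g_i(x) = 0 for all i): OK

Verdict: yes, KKT holds.

yes


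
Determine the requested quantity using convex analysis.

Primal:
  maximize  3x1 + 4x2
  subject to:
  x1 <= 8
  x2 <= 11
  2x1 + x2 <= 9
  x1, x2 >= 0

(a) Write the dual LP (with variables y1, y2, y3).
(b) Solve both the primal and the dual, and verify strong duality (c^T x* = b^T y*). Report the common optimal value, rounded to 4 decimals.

The standard primal-dual pair for 'max c^T x s.t. A x <= b, x >= 0' is:
  Dual:  min b^T y  s.t.  A^T y >= c,  y >= 0.

So the dual LP is:
  minimize  8y1 + 11y2 + 9y3
  subject to:
    y1 + 2y3 >= 3
    y2 + y3 >= 4
    y1, y2, y3 >= 0

Solving the primal: x* = (0, 9).
  primal value c^T x* = 36.
Solving the dual: y* = (0, 0, 4).
  dual value b^T y* = 36.
Strong duality: c^T x* = b^T y*. Confirmed.

36


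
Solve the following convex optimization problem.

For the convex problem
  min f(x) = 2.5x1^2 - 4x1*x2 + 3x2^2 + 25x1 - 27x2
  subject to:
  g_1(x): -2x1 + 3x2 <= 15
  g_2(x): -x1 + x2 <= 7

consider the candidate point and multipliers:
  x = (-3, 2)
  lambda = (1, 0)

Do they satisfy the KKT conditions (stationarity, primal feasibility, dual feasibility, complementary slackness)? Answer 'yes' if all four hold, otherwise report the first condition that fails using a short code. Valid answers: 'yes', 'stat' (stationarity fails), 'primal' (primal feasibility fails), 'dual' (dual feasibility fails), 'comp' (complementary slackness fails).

Gradient of f: grad f(x) = Q x + c = (2, -3)
Constraint values g_i(x) = a_i^T x - b_i:
  g_1((-3, 2)) = -3
  g_2((-3, 2)) = -2
Stationarity residual: grad f(x) + sum_i lambda_i a_i = (0, 0)
  -> stationarity OK
Primal feasibility (all g_i <= 0): OK
Dual feasibility (all lambda_i >= 0): OK
Complementary slackness (lambda_i * g_i(x) = 0 for all i): FAILS

Verdict: the first failing condition is complementary_slackness -> comp.

comp


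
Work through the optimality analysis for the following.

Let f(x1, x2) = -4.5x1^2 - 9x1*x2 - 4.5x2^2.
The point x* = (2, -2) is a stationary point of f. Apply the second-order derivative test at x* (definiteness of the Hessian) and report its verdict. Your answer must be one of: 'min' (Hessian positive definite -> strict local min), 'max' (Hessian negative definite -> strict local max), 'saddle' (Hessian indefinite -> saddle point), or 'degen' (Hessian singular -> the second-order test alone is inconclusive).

Compute the Hessian H = grad^2 f:
  H = [[-9, -9], [-9, -9]]
Verify stationarity: grad f(x*) = H x* + g = (0, 0).
Eigenvalues of H: -18, 0.
H has a zero eigenvalue (singular; negative semidefinite but not definite), so H is neither positive definite, negative definite, nor indefinite. The second-order test alone is inconclusive -> degen.
(Indeed, f is constant along the null direction of H through x*, so x* is not a strict local extremum.)

degen


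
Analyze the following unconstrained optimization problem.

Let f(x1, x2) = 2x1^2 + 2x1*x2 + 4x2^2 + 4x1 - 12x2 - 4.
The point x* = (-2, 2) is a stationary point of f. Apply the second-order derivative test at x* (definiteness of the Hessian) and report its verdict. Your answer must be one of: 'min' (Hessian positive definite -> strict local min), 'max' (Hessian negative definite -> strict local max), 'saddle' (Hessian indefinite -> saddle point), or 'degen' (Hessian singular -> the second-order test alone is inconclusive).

Compute the Hessian H = grad^2 f:
  H = [[4, 2], [2, 8]]
Verify stationarity: grad f(x*) = H x* + g = (0, 0).
Eigenvalues of H: 3.1716, 8.8284.
Both eigenvalues > 0, so H is positive definite -> x* is a strict local min.

min


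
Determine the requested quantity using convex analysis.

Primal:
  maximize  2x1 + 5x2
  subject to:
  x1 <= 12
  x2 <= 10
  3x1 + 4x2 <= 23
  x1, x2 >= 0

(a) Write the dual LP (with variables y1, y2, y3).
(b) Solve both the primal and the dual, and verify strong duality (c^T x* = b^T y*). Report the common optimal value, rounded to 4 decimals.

The standard primal-dual pair for 'max c^T x s.t. A x <= b, x >= 0' is:
  Dual:  min b^T y  s.t.  A^T y >= c,  y >= 0.

So the dual LP is:
  minimize  12y1 + 10y2 + 23y3
  subject to:
    y1 + 3y3 >= 2
    y2 + 4y3 >= 5
    y1, y2, y3 >= 0

Solving the primal: x* = (0, 5.75).
  primal value c^T x* = 28.75.
Solving the dual: y* = (0, 0, 1.25).
  dual value b^T y* = 28.75.
Strong duality: c^T x* = b^T y*. Confirmed.

28.75


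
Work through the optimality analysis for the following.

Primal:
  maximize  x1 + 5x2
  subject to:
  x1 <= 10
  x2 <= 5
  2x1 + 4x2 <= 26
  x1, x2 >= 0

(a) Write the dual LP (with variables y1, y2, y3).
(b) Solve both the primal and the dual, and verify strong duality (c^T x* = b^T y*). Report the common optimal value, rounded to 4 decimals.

The standard primal-dual pair for 'max c^T x s.t. A x <= b, x >= 0' is:
  Dual:  min b^T y  s.t.  A^T y >= c,  y >= 0.

So the dual LP is:
  minimize  10y1 + 5y2 + 26y3
  subject to:
    y1 + 2y3 >= 1
    y2 + 4y3 >= 5
    y1, y2, y3 >= 0

Solving the primal: x* = (3, 5).
  primal value c^T x* = 28.
Solving the dual: y* = (0, 3, 0.5).
  dual value b^T y* = 28.
Strong duality: c^T x* = b^T y*. Confirmed.

28


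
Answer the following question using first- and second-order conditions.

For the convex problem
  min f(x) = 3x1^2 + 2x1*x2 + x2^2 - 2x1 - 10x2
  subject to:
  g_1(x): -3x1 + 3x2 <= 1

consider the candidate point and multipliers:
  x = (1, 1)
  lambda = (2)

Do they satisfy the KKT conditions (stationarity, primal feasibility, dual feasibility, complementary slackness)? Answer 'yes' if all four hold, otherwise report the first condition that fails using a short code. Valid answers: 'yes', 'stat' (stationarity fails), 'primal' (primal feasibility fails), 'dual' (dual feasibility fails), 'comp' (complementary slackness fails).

Gradient of f: grad f(x) = Q x + c = (6, -6)
Constraint values g_i(x) = a_i^T x - b_i:
  g_1((1, 1)) = -1
Stationarity residual: grad f(x) + sum_i lambda_i a_i = (0, 0)
  -> stationarity OK
Primal feasibility (all g_i <= 0): OK
Dual feasibility (all lambda_i >= 0): OK
Complementary slackness (lambda_i * g_i(x) = 0 for all i): FAILS

Verdict: the first failing condition is complementary_slackness -> comp.

comp


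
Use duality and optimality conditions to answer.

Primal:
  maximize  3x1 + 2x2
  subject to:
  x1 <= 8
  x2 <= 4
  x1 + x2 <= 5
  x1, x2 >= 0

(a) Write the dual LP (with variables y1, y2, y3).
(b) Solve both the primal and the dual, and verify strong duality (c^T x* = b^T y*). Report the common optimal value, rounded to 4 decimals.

The standard primal-dual pair for 'max c^T x s.t. A x <= b, x >= 0' is:
  Dual:  min b^T y  s.t.  A^T y >= c,  y >= 0.

So the dual LP is:
  minimize  8y1 + 4y2 + 5y3
  subject to:
    y1 + y3 >= 3
    y2 + y3 >= 2
    y1, y2, y3 >= 0

Solving the primal: x* = (5, 0).
  primal value c^T x* = 15.
Solving the dual: y* = (0, 0, 3).
  dual value b^T y* = 15.
Strong duality: c^T x* = b^T y*. Confirmed.

15


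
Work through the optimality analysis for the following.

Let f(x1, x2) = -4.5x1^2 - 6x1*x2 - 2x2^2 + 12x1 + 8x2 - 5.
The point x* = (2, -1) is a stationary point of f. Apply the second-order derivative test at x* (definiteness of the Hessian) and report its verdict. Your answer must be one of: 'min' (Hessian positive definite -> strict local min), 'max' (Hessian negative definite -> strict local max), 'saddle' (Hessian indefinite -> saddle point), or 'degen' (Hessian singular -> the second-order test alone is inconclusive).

Compute the Hessian H = grad^2 f:
  H = [[-9, -6], [-6, -4]]
Verify stationarity: grad f(x*) = H x* + g = (0, 0).
Eigenvalues of H: -13, 0.
H has a zero eigenvalue (singular; negative semidefinite but not definite), so H is neither positive definite, negative definite, nor indefinite. The second-order test alone is inconclusive -> degen.
(Indeed, f is constant along the null direction of H through x*, so x* is not a strict local extremum.)

degen


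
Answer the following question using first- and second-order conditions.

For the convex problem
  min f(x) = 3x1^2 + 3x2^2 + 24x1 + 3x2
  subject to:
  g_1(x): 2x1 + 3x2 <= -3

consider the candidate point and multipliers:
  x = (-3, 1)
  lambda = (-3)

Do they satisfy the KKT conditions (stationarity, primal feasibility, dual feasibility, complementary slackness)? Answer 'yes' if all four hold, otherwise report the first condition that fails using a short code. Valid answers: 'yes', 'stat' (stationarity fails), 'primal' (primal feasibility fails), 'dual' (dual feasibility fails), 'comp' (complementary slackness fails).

Gradient of f: grad f(x) = Q x + c = (6, 9)
Constraint values g_i(x) = a_i^T x - b_i:
  g_1((-3, 1)) = 0
Stationarity residual: grad f(x) + sum_i lambda_i a_i = (0, 0)
  -> stationarity OK
Primal feasibility (all g_i <= 0): OK
Dual feasibility (all lambda_i >= 0): FAILS
Complementary slackness (lambda_i * g_i(x) = 0 for all i): OK

Verdict: the first failing condition is dual_feasibility -> dual.

dual


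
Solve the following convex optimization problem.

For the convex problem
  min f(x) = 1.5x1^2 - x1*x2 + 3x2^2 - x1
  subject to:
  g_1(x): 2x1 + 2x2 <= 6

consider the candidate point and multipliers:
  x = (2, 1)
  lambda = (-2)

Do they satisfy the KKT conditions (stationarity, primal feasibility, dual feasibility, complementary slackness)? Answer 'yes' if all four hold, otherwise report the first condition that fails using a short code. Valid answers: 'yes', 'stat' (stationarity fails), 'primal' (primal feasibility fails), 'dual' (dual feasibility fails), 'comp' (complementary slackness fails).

Gradient of f: grad f(x) = Q x + c = (4, 4)
Constraint values g_i(x) = a_i^T x - b_i:
  g_1((2, 1)) = 0
Stationarity residual: grad f(x) + sum_i lambda_i a_i = (0, 0)
  -> stationarity OK
Primal feasibility (all g_i <= 0): OK
Dual feasibility (all lambda_i >= 0): FAILS
Complementary slackness (lambda_i * g_i(x) = 0 for all i): OK

Verdict: the first failing condition is dual_feasibility -> dual.

dual


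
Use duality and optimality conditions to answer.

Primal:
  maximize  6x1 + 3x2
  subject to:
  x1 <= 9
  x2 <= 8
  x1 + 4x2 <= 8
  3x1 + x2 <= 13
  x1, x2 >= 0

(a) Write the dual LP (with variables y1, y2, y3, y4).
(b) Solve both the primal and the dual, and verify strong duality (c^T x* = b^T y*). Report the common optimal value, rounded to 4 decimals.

The standard primal-dual pair for 'max c^T x s.t. A x <= b, x >= 0' is:
  Dual:  min b^T y  s.t.  A^T y >= c,  y >= 0.

So the dual LP is:
  minimize  9y1 + 8y2 + 8y3 + 13y4
  subject to:
    y1 + y3 + 3y4 >= 6
    y2 + 4y3 + y4 >= 3
    y1, y2, y3, y4 >= 0

Solving the primal: x* = (4, 1).
  primal value c^T x* = 27.
Solving the dual: y* = (0, 0, 0.2727, 1.9091).
  dual value b^T y* = 27.
Strong duality: c^T x* = b^T y*. Confirmed.

27


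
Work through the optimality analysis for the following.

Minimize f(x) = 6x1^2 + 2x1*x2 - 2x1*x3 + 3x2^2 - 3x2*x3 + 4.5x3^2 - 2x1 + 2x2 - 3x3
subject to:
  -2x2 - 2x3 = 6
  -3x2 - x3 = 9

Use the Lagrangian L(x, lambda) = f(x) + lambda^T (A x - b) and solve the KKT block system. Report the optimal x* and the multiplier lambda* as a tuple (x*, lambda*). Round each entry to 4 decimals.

Form the Lagrangian:
  L(x, lambda) = (1/2) x^T Q x + c^T x + lambda^T (A x - b)
Stationarity (grad_x L = 0): Q x + c + A^T lambda = 0.
Primal feasibility: A x = b.

This gives the KKT block system:
  [ Q   A^T ] [ x     ]   [-c ]
  [ A    0  ] [ lambda ] = [ b ]

Solving the linear system:
  x*      = (0.6667, -3, 0)
  lambda* = (7.1667, -9.6667)
  f(x*)   = 18.3333

x* = (0.6667, -3, 0), lambda* = (7.1667, -9.6667)


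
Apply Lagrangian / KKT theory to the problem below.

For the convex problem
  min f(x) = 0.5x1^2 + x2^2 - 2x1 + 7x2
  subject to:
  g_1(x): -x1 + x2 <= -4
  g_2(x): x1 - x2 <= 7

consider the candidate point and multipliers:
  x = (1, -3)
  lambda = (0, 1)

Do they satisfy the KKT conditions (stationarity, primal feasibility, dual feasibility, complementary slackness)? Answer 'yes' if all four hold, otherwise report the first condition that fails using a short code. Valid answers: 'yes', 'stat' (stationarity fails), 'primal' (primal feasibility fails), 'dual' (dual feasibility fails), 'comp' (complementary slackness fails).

Gradient of f: grad f(x) = Q x + c = (-1, 1)
Constraint values g_i(x) = a_i^T x - b_i:
  g_1((1, -3)) = 0
  g_2((1, -3)) = -3
Stationarity residual: grad f(x) + sum_i lambda_i a_i = (0, 0)
  -> stationarity OK
Primal feasibility (all g_i <= 0): OK
Dual feasibility (all lambda_i >= 0): OK
Complementary slackness (lambda_i * g_i(x) = 0 for all i): FAILS

Verdict: the first failing condition is complementary_slackness -> comp.

comp


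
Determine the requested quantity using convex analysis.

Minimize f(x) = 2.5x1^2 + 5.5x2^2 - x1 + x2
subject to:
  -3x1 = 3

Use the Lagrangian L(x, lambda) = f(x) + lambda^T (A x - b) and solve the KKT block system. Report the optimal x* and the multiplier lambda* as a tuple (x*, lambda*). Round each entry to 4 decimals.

Form the Lagrangian:
  L(x, lambda) = (1/2) x^T Q x + c^T x + lambda^T (A x - b)
Stationarity (grad_x L = 0): Q x + c + A^T lambda = 0.
Primal feasibility: A x = b.

This gives the KKT block system:
  [ Q   A^T ] [ x     ]   [-c ]
  [ A    0  ] [ lambda ] = [ b ]

Solving the linear system:
  x*      = (-1, -0.0909)
  lambda* = (-2)
  f(x*)   = 3.4545

x* = (-1, -0.0909), lambda* = (-2)


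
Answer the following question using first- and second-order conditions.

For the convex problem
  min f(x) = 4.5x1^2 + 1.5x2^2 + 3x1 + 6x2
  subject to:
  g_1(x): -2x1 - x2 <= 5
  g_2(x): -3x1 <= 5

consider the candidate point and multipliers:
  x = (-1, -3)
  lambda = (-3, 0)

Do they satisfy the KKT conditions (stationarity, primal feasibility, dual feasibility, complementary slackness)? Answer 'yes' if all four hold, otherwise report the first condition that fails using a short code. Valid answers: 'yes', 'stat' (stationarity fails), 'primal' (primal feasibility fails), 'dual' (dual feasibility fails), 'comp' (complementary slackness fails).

Gradient of f: grad f(x) = Q x + c = (-6, -3)
Constraint values g_i(x) = a_i^T x - b_i:
  g_1((-1, -3)) = 0
  g_2((-1, -3)) = -2
Stationarity residual: grad f(x) + sum_i lambda_i a_i = (0, 0)
  -> stationarity OK
Primal feasibility (all g_i <= 0): OK
Dual feasibility (all lambda_i >= 0): FAILS
Complementary slackness (lambda_i * g_i(x) = 0 for all i): OK

Verdict: the first failing condition is dual_feasibility -> dual.

dual


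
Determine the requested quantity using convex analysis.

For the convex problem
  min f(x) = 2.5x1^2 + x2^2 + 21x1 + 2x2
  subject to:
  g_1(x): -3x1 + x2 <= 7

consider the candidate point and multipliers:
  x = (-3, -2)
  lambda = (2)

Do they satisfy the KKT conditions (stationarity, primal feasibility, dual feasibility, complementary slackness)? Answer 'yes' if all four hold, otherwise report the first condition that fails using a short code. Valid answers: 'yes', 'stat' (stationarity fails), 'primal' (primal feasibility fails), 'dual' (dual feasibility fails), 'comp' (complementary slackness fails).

Gradient of f: grad f(x) = Q x + c = (6, -2)
Constraint values g_i(x) = a_i^T x - b_i:
  g_1((-3, -2)) = 0
Stationarity residual: grad f(x) + sum_i lambda_i a_i = (0, 0)
  -> stationarity OK
Primal feasibility (all g_i <= 0): OK
Dual feasibility (all lambda_i >= 0): OK
Complementary slackness (lambda_i * g_i(x) = 0 for all i): OK

Verdict: yes, KKT holds.

yes


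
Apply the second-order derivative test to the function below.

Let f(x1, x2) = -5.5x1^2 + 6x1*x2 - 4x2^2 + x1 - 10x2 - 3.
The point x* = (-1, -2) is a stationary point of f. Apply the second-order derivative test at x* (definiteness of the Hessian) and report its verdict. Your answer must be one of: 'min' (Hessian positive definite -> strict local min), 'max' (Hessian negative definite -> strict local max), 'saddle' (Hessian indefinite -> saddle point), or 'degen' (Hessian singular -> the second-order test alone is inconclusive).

Compute the Hessian H = grad^2 f:
  H = [[-11, 6], [6, -8]]
Verify stationarity: grad f(x*) = H x* + g = (0, 0).
Eigenvalues of H: -15.6847, -3.3153.
Both eigenvalues < 0, so H is negative definite -> x* is a strict local max.

max


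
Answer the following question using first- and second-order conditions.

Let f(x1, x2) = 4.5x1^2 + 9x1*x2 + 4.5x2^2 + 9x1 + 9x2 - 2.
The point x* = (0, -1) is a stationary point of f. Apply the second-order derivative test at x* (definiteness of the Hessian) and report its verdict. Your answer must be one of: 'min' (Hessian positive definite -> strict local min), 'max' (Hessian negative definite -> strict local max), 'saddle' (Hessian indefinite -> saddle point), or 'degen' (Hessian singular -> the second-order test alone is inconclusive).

Compute the Hessian H = grad^2 f:
  H = [[9, 9], [9, 9]]
Verify stationarity: grad f(x*) = H x* + g = (0, 0).
Eigenvalues of H: 0, 18.
H has a zero eigenvalue (singular; positive semidefinite but not definite), so H is neither positive definite, negative definite, nor indefinite. The second-order test alone is inconclusive -> degen.
(Indeed, f is constant along the null direction of H through x*, so x* is not a strict local extremum.)

degen


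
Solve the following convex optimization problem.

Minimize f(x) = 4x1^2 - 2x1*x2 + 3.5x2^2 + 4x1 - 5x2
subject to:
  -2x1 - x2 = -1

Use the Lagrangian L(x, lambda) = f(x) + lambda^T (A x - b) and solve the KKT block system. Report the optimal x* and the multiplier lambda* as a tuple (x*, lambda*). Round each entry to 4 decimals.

Form the Lagrangian:
  L(x, lambda) = (1/2) x^T Q x + c^T x + lambda^T (A x - b)
Stationarity (grad_x L = 0): Q x + c + A^T lambda = 0.
Primal feasibility: A x = b.

This gives the KKT block system:
  [ Q   A^T ] [ x     ]   [-c ]
  [ A    0  ] [ lambda ] = [ b ]

Solving the linear system:
  x*      = (0.0455, 0.9091)
  lambda* = (1.2727)
  f(x*)   = -1.5455

x* = (0.0455, 0.9091), lambda* = (1.2727)


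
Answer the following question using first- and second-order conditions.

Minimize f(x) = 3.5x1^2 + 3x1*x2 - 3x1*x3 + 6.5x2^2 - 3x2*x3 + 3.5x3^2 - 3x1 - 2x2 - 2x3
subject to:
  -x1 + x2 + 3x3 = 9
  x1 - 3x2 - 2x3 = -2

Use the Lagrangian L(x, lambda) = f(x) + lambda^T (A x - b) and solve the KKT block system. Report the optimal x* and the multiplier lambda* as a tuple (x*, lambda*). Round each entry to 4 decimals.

Form the Lagrangian:
  L(x, lambda) = (1/2) x^T Q x + c^T x + lambda^T (A x - b)
Stationarity (grad_x L = 0): Q x + c + A^T lambda = 0.
Primal feasibility: A x = b.

This gives the KKT block system:
  [ Q   A^T ] [ x     ]   [-c ]
  [ A    0  ] [ lambda ] = [ b ]

Solving the linear system:
  x*      = (2.3485, -1.3788, 4.2424)
  lambda* = (-17.9394, -14.5152)
  f(x*)   = 59.8258

x* = (2.3485, -1.3788, 4.2424), lambda* = (-17.9394, -14.5152)


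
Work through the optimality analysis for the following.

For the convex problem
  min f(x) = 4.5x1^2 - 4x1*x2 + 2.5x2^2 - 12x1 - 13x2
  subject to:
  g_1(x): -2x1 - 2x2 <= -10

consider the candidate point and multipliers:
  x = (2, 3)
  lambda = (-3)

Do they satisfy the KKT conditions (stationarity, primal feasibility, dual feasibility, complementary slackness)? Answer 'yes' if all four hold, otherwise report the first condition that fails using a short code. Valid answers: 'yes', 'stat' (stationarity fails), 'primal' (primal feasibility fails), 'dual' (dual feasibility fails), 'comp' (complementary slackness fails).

Gradient of f: grad f(x) = Q x + c = (-6, -6)
Constraint values g_i(x) = a_i^T x - b_i:
  g_1((2, 3)) = 0
Stationarity residual: grad f(x) + sum_i lambda_i a_i = (0, 0)
  -> stationarity OK
Primal feasibility (all g_i <= 0): OK
Dual feasibility (all lambda_i >= 0): FAILS
Complementary slackness (lambda_i * g_i(x) = 0 for all i): OK

Verdict: the first failing condition is dual_feasibility -> dual.

dual


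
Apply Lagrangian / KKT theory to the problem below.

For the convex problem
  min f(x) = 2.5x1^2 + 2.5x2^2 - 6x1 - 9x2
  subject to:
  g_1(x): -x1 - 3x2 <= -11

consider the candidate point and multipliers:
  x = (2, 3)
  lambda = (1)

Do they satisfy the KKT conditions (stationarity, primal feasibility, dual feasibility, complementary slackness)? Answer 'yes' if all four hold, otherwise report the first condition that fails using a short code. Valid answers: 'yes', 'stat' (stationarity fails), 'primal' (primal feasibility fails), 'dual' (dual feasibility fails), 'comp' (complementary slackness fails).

Gradient of f: grad f(x) = Q x + c = (4, 6)
Constraint values g_i(x) = a_i^T x - b_i:
  g_1((2, 3)) = 0
Stationarity residual: grad f(x) + sum_i lambda_i a_i = (3, 3)
  -> stationarity FAILS
Primal feasibility (all g_i <= 0): OK
Dual feasibility (all lambda_i >= 0): OK
Complementary slackness (lambda_i * g_i(x) = 0 for all i): OK

Verdict: the first failing condition is stationarity -> stat.

stat


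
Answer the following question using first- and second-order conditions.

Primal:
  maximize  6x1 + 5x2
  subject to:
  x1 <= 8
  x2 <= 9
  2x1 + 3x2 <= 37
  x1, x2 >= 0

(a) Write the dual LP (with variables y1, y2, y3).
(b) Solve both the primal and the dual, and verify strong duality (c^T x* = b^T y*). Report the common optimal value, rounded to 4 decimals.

The standard primal-dual pair for 'max c^T x s.t. A x <= b, x >= 0' is:
  Dual:  min b^T y  s.t.  A^T y >= c,  y >= 0.

So the dual LP is:
  minimize  8y1 + 9y2 + 37y3
  subject to:
    y1 + 2y3 >= 6
    y2 + 3y3 >= 5
    y1, y2, y3 >= 0

Solving the primal: x* = (8, 7).
  primal value c^T x* = 83.
Solving the dual: y* = (2.6667, 0, 1.6667).
  dual value b^T y* = 83.
Strong duality: c^T x* = b^T y*. Confirmed.

83


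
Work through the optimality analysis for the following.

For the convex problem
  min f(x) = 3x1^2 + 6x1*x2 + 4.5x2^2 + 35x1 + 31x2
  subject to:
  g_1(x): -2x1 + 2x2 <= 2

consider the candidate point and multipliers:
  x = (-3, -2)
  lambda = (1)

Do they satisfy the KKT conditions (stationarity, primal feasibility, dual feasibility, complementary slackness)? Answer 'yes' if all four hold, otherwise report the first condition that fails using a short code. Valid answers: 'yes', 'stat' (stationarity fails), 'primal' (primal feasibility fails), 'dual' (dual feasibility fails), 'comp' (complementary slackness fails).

Gradient of f: grad f(x) = Q x + c = (5, -5)
Constraint values g_i(x) = a_i^T x - b_i:
  g_1((-3, -2)) = 0
Stationarity residual: grad f(x) + sum_i lambda_i a_i = (3, -3)
  -> stationarity FAILS
Primal feasibility (all g_i <= 0): OK
Dual feasibility (all lambda_i >= 0): OK
Complementary slackness (lambda_i * g_i(x) = 0 for all i): OK

Verdict: the first failing condition is stationarity -> stat.

stat


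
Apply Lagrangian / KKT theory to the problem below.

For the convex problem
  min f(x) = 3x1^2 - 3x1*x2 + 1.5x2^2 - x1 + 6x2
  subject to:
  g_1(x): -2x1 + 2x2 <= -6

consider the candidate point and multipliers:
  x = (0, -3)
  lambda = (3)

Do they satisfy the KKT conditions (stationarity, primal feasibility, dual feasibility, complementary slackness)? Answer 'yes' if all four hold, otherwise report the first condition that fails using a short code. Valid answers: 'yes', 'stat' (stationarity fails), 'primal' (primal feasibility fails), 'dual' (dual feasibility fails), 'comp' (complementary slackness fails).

Gradient of f: grad f(x) = Q x + c = (8, -3)
Constraint values g_i(x) = a_i^T x - b_i:
  g_1((0, -3)) = 0
Stationarity residual: grad f(x) + sum_i lambda_i a_i = (2, 3)
  -> stationarity FAILS
Primal feasibility (all g_i <= 0): OK
Dual feasibility (all lambda_i >= 0): OK
Complementary slackness (lambda_i * g_i(x) = 0 for all i): OK

Verdict: the first failing condition is stationarity -> stat.

stat


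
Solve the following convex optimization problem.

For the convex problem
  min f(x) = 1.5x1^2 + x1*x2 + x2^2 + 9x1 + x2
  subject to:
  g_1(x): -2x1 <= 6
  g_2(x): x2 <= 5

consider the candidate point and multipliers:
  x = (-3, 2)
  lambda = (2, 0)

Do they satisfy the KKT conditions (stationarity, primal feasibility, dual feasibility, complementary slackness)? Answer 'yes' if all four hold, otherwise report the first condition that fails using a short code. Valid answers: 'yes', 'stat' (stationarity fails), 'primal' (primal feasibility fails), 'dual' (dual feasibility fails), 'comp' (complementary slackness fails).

Gradient of f: grad f(x) = Q x + c = (2, 2)
Constraint values g_i(x) = a_i^T x - b_i:
  g_1((-3, 2)) = 0
  g_2((-3, 2)) = -3
Stationarity residual: grad f(x) + sum_i lambda_i a_i = (-2, 2)
  -> stationarity FAILS
Primal feasibility (all g_i <= 0): OK
Dual feasibility (all lambda_i >= 0): OK
Complementary slackness (lambda_i * g_i(x) = 0 for all i): OK

Verdict: the first failing condition is stationarity -> stat.

stat


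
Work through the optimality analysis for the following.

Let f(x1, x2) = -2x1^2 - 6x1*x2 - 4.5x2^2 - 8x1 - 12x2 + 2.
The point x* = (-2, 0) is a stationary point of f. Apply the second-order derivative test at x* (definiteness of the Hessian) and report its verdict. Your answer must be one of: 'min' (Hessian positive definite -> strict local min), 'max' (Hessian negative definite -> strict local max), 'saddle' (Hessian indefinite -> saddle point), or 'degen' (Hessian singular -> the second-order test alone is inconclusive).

Compute the Hessian H = grad^2 f:
  H = [[-4, -6], [-6, -9]]
Verify stationarity: grad f(x*) = H x* + g = (0, 0).
Eigenvalues of H: -13, 0.
H has a zero eigenvalue (singular; negative semidefinite but not definite), so H is neither positive definite, negative definite, nor indefinite. The second-order test alone is inconclusive -> degen.
(Indeed, f is constant along the null direction of H through x*, so x* is not a strict local extremum.)

degen


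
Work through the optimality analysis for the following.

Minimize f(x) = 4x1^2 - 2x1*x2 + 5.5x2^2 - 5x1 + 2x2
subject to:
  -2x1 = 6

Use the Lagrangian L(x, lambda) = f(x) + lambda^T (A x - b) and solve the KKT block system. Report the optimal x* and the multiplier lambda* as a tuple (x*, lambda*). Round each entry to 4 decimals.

Form the Lagrangian:
  L(x, lambda) = (1/2) x^T Q x + c^T x + lambda^T (A x - b)
Stationarity (grad_x L = 0): Q x + c + A^T lambda = 0.
Primal feasibility: A x = b.

This gives the KKT block system:
  [ Q   A^T ] [ x     ]   [-c ]
  [ A    0  ] [ lambda ] = [ b ]

Solving the linear system:
  x*      = (-3, -0.7273)
  lambda* = (-13.7727)
  f(x*)   = 48.0909

x* = (-3, -0.7273), lambda* = (-13.7727)


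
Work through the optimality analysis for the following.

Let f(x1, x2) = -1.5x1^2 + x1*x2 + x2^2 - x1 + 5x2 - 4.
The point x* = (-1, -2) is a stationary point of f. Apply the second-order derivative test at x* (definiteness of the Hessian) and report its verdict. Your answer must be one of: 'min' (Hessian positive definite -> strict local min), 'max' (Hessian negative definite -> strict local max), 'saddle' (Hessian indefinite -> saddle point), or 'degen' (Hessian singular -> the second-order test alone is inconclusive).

Compute the Hessian H = grad^2 f:
  H = [[-3, 1], [1, 2]]
Verify stationarity: grad f(x*) = H x* + g = (0, 0).
Eigenvalues of H: -3.1926, 2.1926.
Eigenvalues have mixed signs, so H is indefinite -> x* is a saddle point.

saddle


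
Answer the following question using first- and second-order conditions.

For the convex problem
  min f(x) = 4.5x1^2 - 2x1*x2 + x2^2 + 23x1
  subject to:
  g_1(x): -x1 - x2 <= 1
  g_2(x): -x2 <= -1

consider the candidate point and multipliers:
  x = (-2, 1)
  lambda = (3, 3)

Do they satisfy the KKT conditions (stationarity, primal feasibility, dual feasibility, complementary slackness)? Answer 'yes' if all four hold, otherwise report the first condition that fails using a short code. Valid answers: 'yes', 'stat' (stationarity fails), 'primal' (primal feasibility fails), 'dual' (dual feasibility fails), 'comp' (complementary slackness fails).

Gradient of f: grad f(x) = Q x + c = (3, 6)
Constraint values g_i(x) = a_i^T x - b_i:
  g_1((-2, 1)) = 0
  g_2((-2, 1)) = 0
Stationarity residual: grad f(x) + sum_i lambda_i a_i = (0, 0)
  -> stationarity OK
Primal feasibility (all g_i <= 0): OK
Dual feasibility (all lambda_i >= 0): OK
Complementary slackness (lambda_i * g_i(x) = 0 for all i): OK

Verdict: yes, KKT holds.

yes


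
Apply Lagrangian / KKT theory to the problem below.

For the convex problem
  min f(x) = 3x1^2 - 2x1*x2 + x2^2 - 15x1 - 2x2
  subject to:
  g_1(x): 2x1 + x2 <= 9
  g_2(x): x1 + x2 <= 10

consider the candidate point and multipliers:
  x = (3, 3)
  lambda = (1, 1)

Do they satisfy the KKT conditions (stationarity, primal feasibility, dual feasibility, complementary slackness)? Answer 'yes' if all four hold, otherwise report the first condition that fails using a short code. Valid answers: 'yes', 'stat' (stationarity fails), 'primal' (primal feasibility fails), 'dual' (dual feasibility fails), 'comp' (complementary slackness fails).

Gradient of f: grad f(x) = Q x + c = (-3, -2)
Constraint values g_i(x) = a_i^T x - b_i:
  g_1((3, 3)) = 0
  g_2((3, 3)) = -4
Stationarity residual: grad f(x) + sum_i lambda_i a_i = (0, 0)
  -> stationarity OK
Primal feasibility (all g_i <= 0): OK
Dual feasibility (all lambda_i >= 0): OK
Complementary slackness (lambda_i * g_i(x) = 0 for all i): FAILS

Verdict: the first failing condition is complementary_slackness -> comp.

comp


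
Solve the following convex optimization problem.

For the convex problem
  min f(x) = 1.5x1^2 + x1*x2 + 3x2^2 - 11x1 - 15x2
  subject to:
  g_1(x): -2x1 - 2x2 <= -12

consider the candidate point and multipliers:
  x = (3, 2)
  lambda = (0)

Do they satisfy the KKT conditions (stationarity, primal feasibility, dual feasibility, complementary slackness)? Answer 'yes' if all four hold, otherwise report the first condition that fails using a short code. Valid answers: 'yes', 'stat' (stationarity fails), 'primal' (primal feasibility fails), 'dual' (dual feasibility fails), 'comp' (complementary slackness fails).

Gradient of f: grad f(x) = Q x + c = (0, 0)
Constraint values g_i(x) = a_i^T x - b_i:
  g_1((3, 2)) = 2
Stationarity residual: grad f(x) + sum_i lambda_i a_i = (0, 0)
  -> stationarity OK
Primal feasibility (all g_i <= 0): FAILS
Dual feasibility (all lambda_i >= 0): OK
Complementary slackness (lambda_i * g_i(x) = 0 for all i): OK

Verdict: the first failing condition is primal_feasibility -> primal.

primal


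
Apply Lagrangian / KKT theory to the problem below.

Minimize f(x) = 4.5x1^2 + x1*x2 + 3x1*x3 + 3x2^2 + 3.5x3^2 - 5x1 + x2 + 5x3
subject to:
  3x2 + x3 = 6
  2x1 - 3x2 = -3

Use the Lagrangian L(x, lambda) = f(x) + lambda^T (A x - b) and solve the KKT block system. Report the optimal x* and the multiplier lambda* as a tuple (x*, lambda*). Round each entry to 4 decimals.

Form the Lagrangian:
  L(x, lambda) = (1/2) x^T Q x + c^T x + lambda^T (A x - b)
Stationarity (grad_x L = 0): Q x + c + A^T lambda = 0.
Primal feasibility: A x = b.

This gives the KKT block system:
  [ Q   A^T ] [ x     ]   [-c ]
  [ A    0  ] [ lambda ] = [ b ]

Solving the linear system:
  x*      = (1.4598, 1.9732, 0.0805)
  lambda* = (-9.9425, -5.1762)
  f(x*)   = 19.6015

x* = (1.4598, 1.9732, 0.0805), lambda* = (-9.9425, -5.1762)


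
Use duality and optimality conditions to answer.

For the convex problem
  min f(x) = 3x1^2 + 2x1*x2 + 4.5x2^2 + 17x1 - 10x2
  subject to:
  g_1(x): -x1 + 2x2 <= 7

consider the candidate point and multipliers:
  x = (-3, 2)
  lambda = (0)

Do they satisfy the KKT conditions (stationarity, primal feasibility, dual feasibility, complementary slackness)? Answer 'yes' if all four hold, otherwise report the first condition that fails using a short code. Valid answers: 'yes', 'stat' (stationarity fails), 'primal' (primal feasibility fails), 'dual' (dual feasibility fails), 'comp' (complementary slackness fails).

Gradient of f: grad f(x) = Q x + c = (3, 2)
Constraint values g_i(x) = a_i^T x - b_i:
  g_1((-3, 2)) = 0
Stationarity residual: grad f(x) + sum_i lambda_i a_i = (3, 2)
  -> stationarity FAILS
Primal feasibility (all g_i <= 0): OK
Dual feasibility (all lambda_i >= 0): OK
Complementary slackness (lambda_i * g_i(x) = 0 for all i): OK

Verdict: the first failing condition is stationarity -> stat.

stat


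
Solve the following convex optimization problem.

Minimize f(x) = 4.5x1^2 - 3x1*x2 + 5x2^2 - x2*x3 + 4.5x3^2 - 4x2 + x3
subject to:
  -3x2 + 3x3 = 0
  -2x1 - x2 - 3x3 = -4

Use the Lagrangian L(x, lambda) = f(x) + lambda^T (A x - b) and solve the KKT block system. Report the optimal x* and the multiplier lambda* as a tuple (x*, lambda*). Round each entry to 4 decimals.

Form the Lagrangian:
  L(x, lambda) = (1/2) x^T Q x + c^T x + lambda^T (A x - b)
Stationarity (grad_x L = 0): Q x + c + A^T lambda = 0.
Primal feasibility: A x = b.

This gives the KKT block system:
  [ Q   A^T ] [ x     ]   [-c ]
  [ A    0  ] [ lambda ] = [ b ]

Solving the linear system:
  x*      = (0.6154, 0.6923, 0.6923)
  lambda* = (-0.4487, 1.7308)
  f(x*)   = 2.4231

x* = (0.6154, 0.6923, 0.6923), lambda* = (-0.4487, 1.7308)


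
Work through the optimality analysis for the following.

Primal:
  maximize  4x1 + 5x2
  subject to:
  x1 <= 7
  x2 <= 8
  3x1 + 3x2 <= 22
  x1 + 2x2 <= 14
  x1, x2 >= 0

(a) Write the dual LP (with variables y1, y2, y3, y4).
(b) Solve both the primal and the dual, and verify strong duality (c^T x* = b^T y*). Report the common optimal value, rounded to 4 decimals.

The standard primal-dual pair for 'max c^T x s.t. A x <= b, x >= 0' is:
  Dual:  min b^T y  s.t.  A^T y >= c,  y >= 0.

So the dual LP is:
  minimize  7y1 + 8y2 + 22y3 + 14y4
  subject to:
    y1 + 3y3 + y4 >= 4
    y2 + 3y3 + 2y4 >= 5
    y1, y2, y3, y4 >= 0

Solving the primal: x* = (0.6667, 6.6667).
  primal value c^T x* = 36.
Solving the dual: y* = (0, 0, 1, 1).
  dual value b^T y* = 36.
Strong duality: c^T x* = b^T y*. Confirmed.

36


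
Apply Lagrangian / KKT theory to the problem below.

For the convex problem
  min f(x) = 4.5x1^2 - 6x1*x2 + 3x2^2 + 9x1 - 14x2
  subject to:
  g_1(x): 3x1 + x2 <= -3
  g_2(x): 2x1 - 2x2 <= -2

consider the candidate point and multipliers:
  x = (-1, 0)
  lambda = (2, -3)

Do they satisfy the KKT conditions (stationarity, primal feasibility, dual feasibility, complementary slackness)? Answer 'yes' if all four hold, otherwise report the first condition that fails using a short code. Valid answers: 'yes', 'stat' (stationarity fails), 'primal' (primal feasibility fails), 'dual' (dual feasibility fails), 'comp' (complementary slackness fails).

Gradient of f: grad f(x) = Q x + c = (0, -8)
Constraint values g_i(x) = a_i^T x - b_i:
  g_1((-1, 0)) = 0
  g_2((-1, 0)) = 0
Stationarity residual: grad f(x) + sum_i lambda_i a_i = (0, 0)
  -> stationarity OK
Primal feasibility (all g_i <= 0): OK
Dual feasibility (all lambda_i >= 0): FAILS
Complementary slackness (lambda_i * g_i(x) = 0 for all i): OK

Verdict: the first failing condition is dual_feasibility -> dual.

dual


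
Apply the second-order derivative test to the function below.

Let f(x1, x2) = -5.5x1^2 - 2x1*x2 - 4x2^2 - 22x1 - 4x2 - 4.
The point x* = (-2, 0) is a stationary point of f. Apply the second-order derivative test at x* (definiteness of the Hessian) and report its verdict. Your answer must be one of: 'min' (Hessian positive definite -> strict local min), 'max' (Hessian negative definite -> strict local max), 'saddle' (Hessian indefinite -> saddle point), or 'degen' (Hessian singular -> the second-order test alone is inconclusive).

Compute the Hessian H = grad^2 f:
  H = [[-11, -2], [-2, -8]]
Verify stationarity: grad f(x*) = H x* + g = (0, 0).
Eigenvalues of H: -12, -7.
Both eigenvalues < 0, so H is negative definite -> x* is a strict local max.

max


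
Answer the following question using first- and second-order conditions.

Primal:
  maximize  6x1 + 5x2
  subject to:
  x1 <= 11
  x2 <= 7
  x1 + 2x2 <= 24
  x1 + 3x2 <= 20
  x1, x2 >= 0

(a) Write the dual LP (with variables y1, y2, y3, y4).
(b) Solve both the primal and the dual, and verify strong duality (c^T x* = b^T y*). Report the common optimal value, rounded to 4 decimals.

The standard primal-dual pair for 'max c^T x s.t. A x <= b, x >= 0' is:
  Dual:  min b^T y  s.t.  A^T y >= c,  y >= 0.

So the dual LP is:
  minimize  11y1 + 7y2 + 24y3 + 20y4
  subject to:
    y1 + y3 + y4 >= 6
    y2 + 2y3 + 3y4 >= 5
    y1, y2, y3, y4 >= 0

Solving the primal: x* = (11, 3).
  primal value c^T x* = 81.
Solving the dual: y* = (4.3333, 0, 0, 1.6667).
  dual value b^T y* = 81.
Strong duality: c^T x* = b^T y*. Confirmed.

81


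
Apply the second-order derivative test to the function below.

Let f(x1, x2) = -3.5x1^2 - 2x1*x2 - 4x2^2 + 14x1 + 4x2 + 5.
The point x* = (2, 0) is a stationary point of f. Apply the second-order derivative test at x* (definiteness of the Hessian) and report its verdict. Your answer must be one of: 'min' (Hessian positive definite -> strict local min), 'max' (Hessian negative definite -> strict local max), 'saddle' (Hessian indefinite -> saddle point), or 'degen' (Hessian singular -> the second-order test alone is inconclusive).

Compute the Hessian H = grad^2 f:
  H = [[-7, -2], [-2, -8]]
Verify stationarity: grad f(x*) = H x* + g = (0, 0).
Eigenvalues of H: -9.5616, -5.4384.
Both eigenvalues < 0, so H is negative definite -> x* is a strict local max.

max
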